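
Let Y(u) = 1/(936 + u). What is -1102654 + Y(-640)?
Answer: -326385583/296 ≈ -1.1027e+6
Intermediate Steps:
-1102654 + Y(-640) = -1102654 + 1/(936 - 640) = -1102654 + 1/296 = -326385583/296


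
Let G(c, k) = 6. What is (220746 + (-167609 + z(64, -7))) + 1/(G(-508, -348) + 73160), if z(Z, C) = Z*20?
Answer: 3981474223/73166 ≈ 54417.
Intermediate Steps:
z(Z, C) = 20*Z
(220746 + (-167609 + z(64, -7))) + 1/(G(-508, -348) + 73160) = (220746 + (-167609 + 20*64)) + 1/(6 + 73160) = (220746 + (-167609 + 1280)) + 1/73166 = (220746 - 166329) + 1/73166 = 54417 + 1/73166 = 3981474223/73166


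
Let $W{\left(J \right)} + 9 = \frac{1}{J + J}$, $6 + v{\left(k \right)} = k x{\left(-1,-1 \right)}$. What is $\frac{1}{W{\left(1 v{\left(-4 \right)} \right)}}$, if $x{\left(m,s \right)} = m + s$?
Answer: $- \frac{4}{35} \approx -0.11429$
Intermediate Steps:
$v{\left(k \right)} = -6 - 2 k$ ($v{\left(k \right)} = -6 + k \left(-1 - 1\right) = -6 + k \left(-2\right) = -6 - 2 k$)
$W{\left(J \right)} = -9 + \frac{1}{2 J}$ ($W{\left(J \right)} = -9 + \frac{1}{J + J} = -9 + \frac{1}{2 J}$)
$\frac{1}{W{\left(1 v{\left(-4 \right)} \right)}} = \frac{1}{-9 + \frac{1}{2 \cdot 1 \left(-6 - -8\right)}} = \frac{1}{-9 + \frac{1}{2 \cdot 1 \left(-6 + 8\right)}} = \frac{1}{-9 + \frac{1}{2 \cdot 1 \cdot 2}} = \frac{1}{-9 + \frac{1}{2 \cdot 2}} = \frac{1}{-9 + \frac{1}{2} \cdot \frac{1}{2}} = \frac{1}{-9 + \frac{1}{4}} = \frac{1}{- \frac{35}{4}} = - \frac{4}{35}$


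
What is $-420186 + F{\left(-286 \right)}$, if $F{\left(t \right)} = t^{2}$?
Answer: $-338390$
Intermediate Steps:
$-420186 + F{\left(-286 \right)} = -420186 + \left(-286\right)^{2} = -420186 + 81796 = -338390$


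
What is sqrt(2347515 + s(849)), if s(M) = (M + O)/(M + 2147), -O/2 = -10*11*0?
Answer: sqrt(5267833685961)/1498 ≈ 1532.2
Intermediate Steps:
O = 0 (O = -2*(-10*11)*0 = -(-220)*0 = -2*0 = 0)
s(M) = M/(2147 + M) (s(M) = (M + 0)/(M + 2147) = M/(2147 + M))
sqrt(2347515 + s(849)) = sqrt(2347515 + 849/(2147 + 849)) = sqrt(2347515 + 849/2996) = sqrt(7033155789/2996) = sqrt(5267833685961)/1498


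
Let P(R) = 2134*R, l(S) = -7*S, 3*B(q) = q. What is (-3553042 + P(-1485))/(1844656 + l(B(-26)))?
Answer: -10083048/2767075 ≈ -3.6439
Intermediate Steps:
B(q) = q/3
(-3553042 + P(-1485))/(1844656 + l(B(-26))) = (-3553042 + 2134*(-1485))/(1844656 - 7*(-26)/3) = (-3553042 - 3168990)/(1844656 - 7*(-26/3)) = -6722032/(1844656 + 182/3) = -6722032/5534150/3 = -6722032*3/5534150 = -10083048/2767075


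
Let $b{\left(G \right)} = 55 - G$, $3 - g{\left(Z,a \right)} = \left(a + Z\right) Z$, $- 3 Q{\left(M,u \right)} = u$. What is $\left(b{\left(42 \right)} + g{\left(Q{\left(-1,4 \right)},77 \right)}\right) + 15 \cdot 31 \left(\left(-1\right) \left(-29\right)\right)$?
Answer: $\frac{122417}{9} \approx 13602.0$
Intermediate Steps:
$Q{\left(M,u \right)} = - \frac{u}{3}$
$g{\left(Z,a \right)} = 3 - Z \left(Z + a\right)$ ($g{\left(Z,a \right)} = 3 - \left(a + Z\right) Z = 3 - \left(Z + a\right) Z = 3 - Z \left(Z + a\right)$)
$\left(b{\left(42 \right)} + g{\left(Q{\left(-1,4 \right)},77 \right)}\right) + 15 \cdot 31 \left(\left(-1\right) \left(-29\right)\right) = \left(\left(55 - 42\right) - \left(-3 + \left(\left(- \frac{1}{3}\right) 4\right)^{2} + \left(- \frac{1}{3}\right) 4 \cdot 77\right)\right) + 15 \cdot 31 \left(\left(-1\right) \left(-29\right)\right) = \left(\left(55 - 42\right) - \left(- \frac{11}{9} - \frac{308}{3}\right)\right) + 465 \cdot 29 = \left(13 + \left(3 - \frac{16}{9} + \frac{308}{3}\right)\right) + 13485 = \left(13 + \frac{935}{9}\right) + 13485 = \frac{1052}{9} + 13485 = \frac{122417}{9}$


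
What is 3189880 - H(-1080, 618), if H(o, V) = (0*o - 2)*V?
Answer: 3191116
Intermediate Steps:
H(o, V) = -2*V (H(o, V) = (0 - 2)*V = -2*V)
3189880 - H(-1080, 618) = 3189880 - (-2)*618 = 3189880 - 1*(-1236) = 3189880 + 1236 = 3191116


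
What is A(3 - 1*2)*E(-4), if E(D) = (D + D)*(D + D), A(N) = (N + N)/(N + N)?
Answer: 64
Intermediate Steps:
A(N) = 1 (A(N) = (2*N)/((2*N)) = (2*N)*(1/(2*N)) = 1)
E(D) = 4*D² (E(D) = (2*D)*(2*D) = 4*D²)
A(3 - 1*2)*E(-4) = 1*(4*(-4)²) = 1*(4*16) = 1*64 = 64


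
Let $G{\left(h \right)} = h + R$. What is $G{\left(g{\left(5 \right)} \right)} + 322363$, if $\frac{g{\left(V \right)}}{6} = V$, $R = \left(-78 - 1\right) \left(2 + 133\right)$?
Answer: $311728$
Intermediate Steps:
$R = -10665$ ($R = \left(-79\right) 135 = -10665$)
$g{\left(V \right)} = 6 V$
$G{\left(h \right)} = -10665 + h$ ($G{\left(h \right)} = h - 10665 = -10665 + h$)
$G{\left(g{\left(5 \right)} \right)} + 322363 = \left(-10665 + 6 \cdot 5\right) + 322363 = \left(-10665 + 30\right) + 322363 = -10635 + 322363 = 311728$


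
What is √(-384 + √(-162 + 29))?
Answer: √(-384 + I*√133) ≈ 0.2942 + 19.598*I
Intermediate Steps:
√(-384 + √(-162 + 29)) = √(-384 + √(-133)) = √(-384 + I*√133)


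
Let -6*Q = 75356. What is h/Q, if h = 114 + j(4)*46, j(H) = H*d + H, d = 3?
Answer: -1275/18839 ≈ -0.067679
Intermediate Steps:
j(H) = 4*H (j(H) = H*3 + H = 3*H + H = 4*H)
Q = -37678/3 (Q = -1/6*75356 = -37678/3 ≈ -12559.)
h = 850 (h = 114 + (4*4)*46 = 114 + 16*46 = 114 + 736 = 850)
h/Q = 850/(-37678/3) = 850*(-3/37678) = -1275/18839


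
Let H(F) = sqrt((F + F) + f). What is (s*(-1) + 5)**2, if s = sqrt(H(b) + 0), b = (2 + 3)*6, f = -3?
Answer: (5 - 57**(1/4))**2 ≈ 5.0729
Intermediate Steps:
b = 30 (b = 5*6 = 30)
H(F) = sqrt(-3 + 2*F) (H(F) = sqrt((F + F) - 3) = sqrt(2*F - 3) = sqrt(-3 + 2*F))
s = 57**(1/4) (s = sqrt(sqrt(-3 + 2*30) + 0) = sqrt(sqrt(-3 + 60) + 0) = sqrt(sqrt(57) + 0) = sqrt(sqrt(57)) = 57**(1/4) ≈ 2.7477)
(s*(-1) + 5)**2 = (57**(1/4)*(-1) + 5)**2 = (-57**(1/4) + 5)**2 = (5 - 57**(1/4))**2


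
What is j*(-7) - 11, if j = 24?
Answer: -179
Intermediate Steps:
j*(-7) - 11 = 24*(-7) - 11 = -168 - 11 = -179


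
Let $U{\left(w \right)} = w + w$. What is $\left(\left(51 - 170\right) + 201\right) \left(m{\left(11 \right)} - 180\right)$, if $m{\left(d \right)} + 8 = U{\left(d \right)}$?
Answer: $-13612$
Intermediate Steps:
$U{\left(w \right)} = 2 w$
$m{\left(d \right)} = -8 + 2 d$
$\left(\left(51 - 170\right) + 201\right) \left(m{\left(11 \right)} - 180\right) = \left(\left(51 - 170\right) + 201\right) \left(\left(-8 + 2 \cdot 11\right) - 180\right) = \left(-119 + 201\right) \left(\left(-8 + 22\right) - 180\right) = 82 \left(14 - 180\right) = 82 \left(-166\right) = -13612$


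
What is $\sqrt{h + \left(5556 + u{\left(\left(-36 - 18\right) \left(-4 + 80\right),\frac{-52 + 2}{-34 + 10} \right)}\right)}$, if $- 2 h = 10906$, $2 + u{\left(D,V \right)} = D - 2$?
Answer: $3 i \sqrt{445} \approx 63.285 i$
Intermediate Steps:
$u{\left(D,V \right)} = -4 + D$ ($u{\left(D,V \right)} = -2 + \left(D - 2\right) = -2 + \left(-2 + D\right) = -4 + D$)
$h = -5453$ ($h = \left(- \frac{1}{2}\right) 10906 = -5453$)
$\sqrt{h + \left(5556 + u{\left(\left(-36 - 18\right) \left(-4 + 80\right),\frac{-52 + 2}{-34 + 10} \right)}\right)} = \sqrt{-5453 + \left(5556 + \left(-4 + \left(-36 - 18\right) \left(-4 + 80\right)\right)\right)} = \sqrt{-5453 + \left(5556 - 4108\right)} = \sqrt{-5453 + 1448} = \sqrt{-4005} = 3 i \sqrt{445}$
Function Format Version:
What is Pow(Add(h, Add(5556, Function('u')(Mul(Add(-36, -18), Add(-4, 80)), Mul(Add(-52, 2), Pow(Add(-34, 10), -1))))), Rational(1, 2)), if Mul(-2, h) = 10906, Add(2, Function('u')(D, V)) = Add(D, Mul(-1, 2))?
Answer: Mul(3, I, Pow(445, Rational(1, 2))) ≈ Mul(63.285, I)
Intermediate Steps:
Function('u')(D, V) = Add(-4, D) (Function('u')(D, V) = Add(-2, Add(D, Mul(-1, 2))) = Add(-2, Add(D, -2)) = Add(-2, Add(-2, D)) = Add(-4, D))
h = -5453 (h = Mul(Rational(-1, 2), 10906) = -5453)
Pow(Add(h, Add(5556, Function('u')(Mul(Add(-36, -18), Add(-4, 80)), Mul(Add(-52, 2), Pow(Add(-34, 10), -1))))), Rational(1, 2)) = Pow(Add(-5453, Add(5556, Add(-4, Mul(Add(-36, -18), Add(-4, 80))))), Rational(1, 2)) = Pow(Add(-5453, Add(5556, Add(-4, Mul(-54, 76)))), Rational(1, 2)) = Pow(Add(-5453, Add(5556, Add(-4, -4104))), Rational(1, 2)) = Pow(Add(-5453, Add(5556, -4108)), Rational(1, 2)) = Pow(Add(-5453, 1448), Rational(1, 2)) = Pow(-4005, Rational(1, 2)) = Mul(3, I, Pow(445, Rational(1, 2)))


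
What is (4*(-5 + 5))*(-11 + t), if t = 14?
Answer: 0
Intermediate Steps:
(4*(-5 + 5))*(-11 + t) = (4*(-5 + 5))*(-11 + 14) = (4*0)*3 = 0*3 = 0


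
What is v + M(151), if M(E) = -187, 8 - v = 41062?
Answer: -41241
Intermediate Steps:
v = -41054 (v = 8 - 1*41062 = 8 - 41062 = -41054)
v + M(151) = -41054 - 187 = -41241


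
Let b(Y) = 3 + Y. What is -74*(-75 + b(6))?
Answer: 4884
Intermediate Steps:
-74*(-75 + b(6)) = -74*(-75 + (3 + 6)) = -74*(-75 + 9) = -74*(-66) = 4884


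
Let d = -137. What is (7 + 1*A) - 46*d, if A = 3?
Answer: 6312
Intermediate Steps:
(7 + 1*A) - 46*d = (7 + 1*3) - 46*(-137) = (7 + 3) + 6302 = 10 + 6302 = 6312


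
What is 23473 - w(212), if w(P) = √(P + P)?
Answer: 23473 - 2*√106 ≈ 23452.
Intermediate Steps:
w(P) = √2*√P (w(P) = √(2*P) = √2*√P)
23473 - w(212) = 23473 - √2*√212 = 23473 - √2*2*√53 = 23473 - 2*√106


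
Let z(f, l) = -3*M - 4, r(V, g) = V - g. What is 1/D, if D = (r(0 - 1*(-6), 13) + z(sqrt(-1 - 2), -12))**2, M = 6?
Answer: 1/841 ≈ 0.0011891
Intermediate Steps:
z(f, l) = -22 (z(f, l) = -3*6 - 4 = -18 - 4 = -22)
D = 841 (D = (((0 - 1*(-6)) - 1*13) - 22)**2 = (((0 + 6) - 13) - 22)**2 = ((6 - 13) - 22)**2 = (-7 - 22)**2 = (-29)**2 = 841)
1/D = 1/841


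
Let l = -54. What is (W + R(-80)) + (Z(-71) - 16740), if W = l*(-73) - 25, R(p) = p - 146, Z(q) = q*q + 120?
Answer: -7888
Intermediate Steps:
Z(q) = 120 + q² (Z(q) = q² + 120 = 120 + q²)
R(p) = -146 + p
W = 3917 (W = -54*(-73) - 25 = 3942 - 25 = 3917)
(W + R(-80)) + (Z(-71) - 16740) = (3917 + (-146 - 80)) + ((120 + (-71)²) - 16740) = (3917 - 226) + ((120 + 5041) - 16740) = 3691 + (5161 - 16740) = 3691 - 11579 = -7888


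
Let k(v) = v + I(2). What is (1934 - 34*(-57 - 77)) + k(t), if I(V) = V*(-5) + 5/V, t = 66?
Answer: 13097/2 ≈ 6548.5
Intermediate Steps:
I(V) = -5*V + 5/V
k(v) = -15/2 + v (k(v) = v + (-5*2 + 5/2) = v + (-10 + 5*(½)) = v + (-10 + 5/2) = v - 15/2 = -15/2 + v)
(1934 - 34*(-57 - 77)) + k(t) = (1934 - 34*(-57 - 77)) + (-15/2 + 66) = (1934 - 34*(-134)) + 117/2 = (1934 + 4556) + 117/2 = 6490 + 117/2 = 13097/2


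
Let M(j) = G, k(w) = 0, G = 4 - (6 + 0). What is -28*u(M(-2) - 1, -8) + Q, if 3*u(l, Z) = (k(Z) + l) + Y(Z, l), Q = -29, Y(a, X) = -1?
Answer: 25/3 ≈ 8.3333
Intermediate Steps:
G = -2 (G = 4 - 1*6 = 4 - 6 = -2)
M(j) = -2
u(l, Z) = -⅓ + l/3 (u(l, Z) = ((0 + l) - 1)/3 = (l - 1)/3 = (-1 + l)/3 = -⅓ + l/3)
-28*u(M(-2) - 1, -8) + Q = -28*(-⅓ + (-2 - 1)/3) - 29 = -28*(-⅓ + (⅓)*(-3)) - 29 = -28*(-⅓ - 1) - 29 = -28*(-4/3) - 29 = 112/3 - 29 = 25/3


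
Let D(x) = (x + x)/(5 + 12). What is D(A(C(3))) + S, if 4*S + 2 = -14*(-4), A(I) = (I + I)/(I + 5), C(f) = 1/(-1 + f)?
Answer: 5057/374 ≈ 13.521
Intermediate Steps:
A(I) = 2*I/(5 + I) (A(I) = (2*I)/(5 + I) = 2*I/(5 + I))
D(x) = 2*x/17 (D(x) = (2*x)/17 = (2*x)*(1/17) = 2*x/17)
S = 27/2 (S = -1/2 + (-14*(-4))/4 = -1/2 + (1/4)*56 = -1/2 + 14 = 27/2 ≈ 13.500)
D(A(C(3))) + S = 2*(2/((-1 + 3)*(5 + 1/(-1 + 3))))/17 + 27/2 = 2*(2/(2*(5 + 1/2)))/17 + 27/2 = 2*(2*(1/2)/(5 + 1/2))/17 + 27/2 = 2*(2*(1/2)/(11/2))/17 + 27/2 = 2*(2*(1/2)*(2/11))/17 + 27/2 = (2/17)*(2/11) + 27/2 = 4/187 + 27/2 = 5057/374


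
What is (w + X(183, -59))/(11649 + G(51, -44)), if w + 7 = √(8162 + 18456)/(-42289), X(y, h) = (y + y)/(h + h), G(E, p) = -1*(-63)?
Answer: -149/172752 - √26618/495288768 ≈ -0.00086284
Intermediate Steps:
G(E, p) = 63
X(y, h) = y/h (X(y, h) = (2*y)/((2*h)) = (2*y)*(1/(2*h)) = y/h)
w = -7 - √26618/42289 (w = -7 + √(8162 + 18456)/(-42289) = -7 + √26618*(-1/42289) = -7 - √26618/42289 ≈ -7.0039)
(w + X(183, -59))/(11649 + G(51, -44)) = ((-7 - √26618/42289) + 183/(-59))/(11649 + 63) = ((-7 - √26618/42289) + 183*(-1/59))/11712 = ((-7 - √26618/42289) - 183/59)*(1/11712) = (-596/59 - √26618/42289)*(1/11712) = -149/172752 - √26618/495288768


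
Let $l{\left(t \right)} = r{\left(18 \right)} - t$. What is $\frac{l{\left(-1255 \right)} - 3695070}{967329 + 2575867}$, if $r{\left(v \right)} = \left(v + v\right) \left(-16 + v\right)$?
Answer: $- \frac{3693743}{3543196} \approx -1.0425$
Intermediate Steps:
$r{\left(v \right)} = 2 v \left(-16 + v\right)$
$l{\left(t \right)} = 72 - t$ ($l{\left(t \right)} = 2 \cdot 18 \left(-16 + 18\right) - t = 2 \cdot 18 \cdot 2 - t = 72 - t$)
$\frac{l{\left(-1255 \right)} - 3695070}{967329 + 2575867} = \frac{\left(72 - -1255\right) - 3695070}{967329 + 2575867} = \frac{\left(72 + 1255\right) - 3695070}{3543196} = \left(1327 - 3695070\right) \frac{1}{3543196} = \left(-3693743\right) \frac{1}{3543196} = - \frac{3693743}{3543196}$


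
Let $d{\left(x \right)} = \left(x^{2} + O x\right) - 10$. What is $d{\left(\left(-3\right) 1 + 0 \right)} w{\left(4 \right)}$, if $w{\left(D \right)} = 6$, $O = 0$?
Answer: $-6$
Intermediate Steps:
$d{\left(x \right)} = -10 + x^{2}$ ($d{\left(x \right)} = \left(x^{2} + 0 x\right) - 10 = \left(x^{2} + 0\right) - 10 = x^{2} - 10 = -10 + x^{2}$)
$d{\left(\left(-3\right) 1 + 0 \right)} w{\left(4 \right)} = \left(-10 + \left(\left(-3\right) 1 + 0\right)^{2}\right) 6 = \left(-10 + \left(-3 + 0\right)^{2}\right) 6 = \left(-10 + \left(-3\right)^{2}\right) 6 = \left(-10 + 9\right) 6 = \left(-1\right) 6 = -6$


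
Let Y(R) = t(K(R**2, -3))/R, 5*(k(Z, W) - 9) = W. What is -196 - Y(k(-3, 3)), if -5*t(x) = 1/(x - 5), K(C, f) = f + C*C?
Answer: -49894537103/254563968 ≈ -196.00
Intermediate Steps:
k(Z, W) = 9 + W/5
K(C, f) = f + C**2
t(x) = -1/(5*(-5 + x)) (t(x) = -1/(5*(x - 5)) = -1/(5*(-5 + x)))
Y(R) = -1/(R*(-40 + 5*R**4)) (Y(R) = (-1/(-25 + 5*(-3 + (R**2)**2)))/R = (-1/(-25 + 5*(-3 + R**4)))/R = (-1/(-25 + (-15 + 5*R**4)))/R = (-1/(-40 + 5*R**4))/R = -1/(R*(-40 + 5*R**4)))
-196 - Y(k(-3, 3)) = -196 - (-1)/(5*(9 + (1/5)*3)*(-8 + (9 + (1/5)*3)**4)) = -196 - (-1)/(5*(9 + 3/5)*(-8 + (9 + 3/5)**4)) = -196 - (-1)/(5*48/5*(-8 + (48/5)**4)) = -196 - (-1)*5/(5*48*(-8 + 5308416/625)) = -196 - (-1)*5/(5*48*5303416/625) = -196 - (-1)*5*625/(5*48*5303416) = -196 - 1*(-625/254563968) = -196 + 625/254563968 = -49894537103/254563968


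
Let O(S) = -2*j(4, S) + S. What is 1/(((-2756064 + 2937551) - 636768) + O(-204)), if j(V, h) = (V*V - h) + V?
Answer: -1/455933 ≈ -2.1933e-6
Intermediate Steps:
j(V, h) = V + V² - h (j(V, h) = (V² - h) + V = V + V² - h)
O(S) = -40 + 3*S (O(S) = -2*(4 + 4² - S) + S = -2*(4 + 16 - S) + S = -2*(20 - S) + S = (-40 + 2*S) + S = -40 + 3*S)
1/(((-2756064 + 2937551) - 636768) + O(-204)) = 1/(((-2756064 + 2937551) - 636768) + (-40 + 3*(-204))) = 1/((181487 - 636768) + (-40 - 612)) = 1/(-455281 - 652) = 1/(-455933) = -1/455933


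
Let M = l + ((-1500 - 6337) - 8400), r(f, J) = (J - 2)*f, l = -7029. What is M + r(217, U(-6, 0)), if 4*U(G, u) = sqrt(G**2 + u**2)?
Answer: -46749/2 ≈ -23375.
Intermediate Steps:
U(G, u) = sqrt(G**2 + u**2)/4
r(f, J) = f*(-2 + J) (r(f, J) = (-2 + J)*f = f*(-2 + J))
M = -23266 (M = -7029 + ((-1500 - 6337) - 8400) = -7029 + (-7837 - 8400) = -7029 - 16237 = -23266)
M + r(217, U(-6, 0)) = -23266 + 217*(-2 + sqrt((-6)**2 + 0**2)/4) = -23266 + 217*(-2 + sqrt(36 + 0)/4) = -23266 + 217*(-2 + sqrt(36)/4) = -23266 + 217*(-2 + (1/4)*6) = -23266 + 217*(-2 + 3/2) = -23266 + 217*(-1/2) = -23266 - 217/2 = -46749/2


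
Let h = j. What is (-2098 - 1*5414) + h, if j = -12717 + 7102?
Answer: -13127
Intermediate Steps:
j = -5615
h = -5615
(-2098 - 1*5414) + h = (-2098 - 1*5414) - 5615 = (-2098 - 5414) - 5615 = -7512 - 5615 = -13127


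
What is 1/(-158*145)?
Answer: -1/22910 ≈ -4.3649e-5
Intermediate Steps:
1/(-158*145) = 1/(-22910) = -1/22910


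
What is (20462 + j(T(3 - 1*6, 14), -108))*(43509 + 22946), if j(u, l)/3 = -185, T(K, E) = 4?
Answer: 1322919685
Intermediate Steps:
j(u, l) = -555 (j(u, l) = 3*(-185) = -555)
(20462 + j(T(3 - 1*6, 14), -108))*(43509 + 22946) = (20462 - 555)*(43509 + 22946) = 19907*66455 = 1322919685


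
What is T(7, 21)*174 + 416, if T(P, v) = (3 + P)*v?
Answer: 36956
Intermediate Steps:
T(P, v) = v*(3 + P)
T(7, 21)*174 + 416 = (21*(3 + 7))*174 + 416 = (21*10)*174 + 416 = 210*174 + 416 = 36540 + 416 = 36956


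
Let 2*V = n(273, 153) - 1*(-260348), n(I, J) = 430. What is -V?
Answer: -130389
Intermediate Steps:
V = 130389 (V = (430 - 1*(-260348))/2 = (430 + 260348)/2 = (½)*260778 = 130389)
-V = -1*130389 = -130389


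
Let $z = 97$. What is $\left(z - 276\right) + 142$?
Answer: $-37$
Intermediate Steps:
$\left(z - 276\right) + 142 = \left(97 - 276\right) + 142 = -179 + 142 = -37$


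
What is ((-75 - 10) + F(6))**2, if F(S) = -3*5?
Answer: 10000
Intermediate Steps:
F(S) = -15
((-75 - 10) + F(6))**2 = ((-75 - 10) - 15)**2 = (-85 - 15)**2 = (-100)**2 = 10000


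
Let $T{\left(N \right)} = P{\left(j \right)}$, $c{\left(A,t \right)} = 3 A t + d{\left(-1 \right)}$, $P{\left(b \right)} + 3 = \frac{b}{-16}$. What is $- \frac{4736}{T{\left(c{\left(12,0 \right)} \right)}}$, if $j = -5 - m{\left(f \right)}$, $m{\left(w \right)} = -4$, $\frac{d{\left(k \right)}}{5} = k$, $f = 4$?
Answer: $\frac{75776}{47} \approx 1612.3$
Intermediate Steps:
$d{\left(k \right)} = 5 k$
$j = -1$ ($j = -5 - -4 = -5 + 4 = -1$)
$P{\left(b \right)} = -3 - \frac{b}{16}$ ($P{\left(b \right)} = -3 + \frac{b}{-16} = -3 + b \left(- \frac{1}{16}\right) = -3 - \frac{b}{16}$)
$c{\left(A,t \right)} = -5 + 3 A t$ ($c{\left(A,t \right)} = 3 A t + 5 \left(-1\right) = 3 A t - 5 = -5 + 3 A t$)
$T{\left(N \right)} = - \frac{47}{16}$ ($T{\left(N \right)} = -3 - - \frac{1}{16} = -3 + \frac{1}{16} = - \frac{47}{16}$)
$- \frac{4736}{T{\left(c{\left(12,0 \right)} \right)}} = - \frac{4736}{- \frac{47}{16}} = \left(-4736\right) \left(- \frac{16}{47}\right) = \frac{75776}{47}$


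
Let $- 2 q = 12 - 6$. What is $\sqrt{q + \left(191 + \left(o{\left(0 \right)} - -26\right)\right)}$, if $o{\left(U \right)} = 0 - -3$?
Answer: $\sqrt{217} \approx 14.731$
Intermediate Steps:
$o{\left(U \right)} = 3$ ($o{\left(U \right)} = 0 + 3 = 3$)
$q = -3$ ($q = - \frac{12 - 6}{2} = \left(- \frac{1}{2}\right) 6 = -3$)
$\sqrt{q + \left(191 + \left(o{\left(0 \right)} - -26\right)\right)} = \sqrt{-3 + \left(191 + \left(3 - -26\right)\right)} = \sqrt{-3 + \left(191 + \left(3 + 26\right)\right)} = \sqrt{-3 + \left(191 + 29\right)} = \sqrt{-3 + 220} = \sqrt{217}$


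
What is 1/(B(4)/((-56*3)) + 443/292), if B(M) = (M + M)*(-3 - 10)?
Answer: 6132/13099 ≈ 0.46813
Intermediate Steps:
B(M) = -26*M (B(M) = (2*M)*(-13) = -26*M)
1/(B(4)/((-56*3)) + 443/292) = 1/((-26*4)/((-56*3)) + 443/292) = 1/(-104/(-168) + 443*(1/292)) = 1/(-104*(-1/168) + 443/292) = 1/(13/21 + 443/292) = 1/(13099/6132) = 6132/13099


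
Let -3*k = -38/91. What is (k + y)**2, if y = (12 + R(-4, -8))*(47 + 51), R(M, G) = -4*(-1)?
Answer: 183271322404/74529 ≈ 2.4591e+6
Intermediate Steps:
R(M, G) = 4
k = 38/273 (k = -(-38)/(3*91) = -1/3*(-38/91) = 38/273 ≈ 0.13919)
y = 1568 (y = (12 + 4)*(47 + 51) = 16*98 = 1568)
(k + y)**2 = (38/273 + 1568)**2 = (428102/273)**2 = 183271322404/74529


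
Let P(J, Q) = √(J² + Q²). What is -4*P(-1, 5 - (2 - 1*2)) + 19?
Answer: 19 - 4*√26 ≈ -1.3961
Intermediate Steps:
-4*P(-1, 5 - (2 - 1*2)) + 19 = -4*√((-1)² + (5 - (2 - 1*2))²) + 19 = -4*√(1 + (5 - (2 - 2))²) + 19 = -4*√(1 + (5 - 1*0)²) + 19 = -4*√(1 + (5 + 0)²) + 19 = -4*√(1 + 5²) + 19 = -4*√(1 + 25) + 19 = -4*√26 + 19 = 19 - 4*√26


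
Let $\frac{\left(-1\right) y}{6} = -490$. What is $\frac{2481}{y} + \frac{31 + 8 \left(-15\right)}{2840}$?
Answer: $\frac{113073}{139160} \approx 0.81254$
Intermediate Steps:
$y = 2940$ ($y = \left(-6\right) \left(-490\right) = 2940$)
$\frac{2481}{y} + \frac{31 + 8 \left(-15\right)}{2840} = \frac{2481}{2940} + \frac{31 + 8 \left(-15\right)}{2840} = 2481 \cdot \frac{1}{2940} + \left(31 - 120\right) \frac{1}{2840} = \frac{827}{980} - \frac{89}{2840} = \frac{113073}{139160}$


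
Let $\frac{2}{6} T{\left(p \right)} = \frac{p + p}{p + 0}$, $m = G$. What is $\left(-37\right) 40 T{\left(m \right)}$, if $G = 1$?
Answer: $-8880$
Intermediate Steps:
$m = 1$
$T{\left(p \right)} = 6$ ($T{\left(p \right)} = 3 \frac{p + p}{p + 0} = 3 \frac{2 p}{p} = 3 \cdot 2 = 6$)
$\left(-37\right) 40 T{\left(m \right)} = \left(-37\right) 40 \cdot 6 = \left(-1480\right) 6 = -8880$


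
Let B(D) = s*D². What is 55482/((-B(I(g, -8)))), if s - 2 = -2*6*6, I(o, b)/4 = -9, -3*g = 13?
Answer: 1321/2160 ≈ 0.61157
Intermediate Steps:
g = -13/3 (g = -⅓*13 = -13/3 ≈ -4.3333)
I(o, b) = -36 (I(o, b) = 4*(-9) = -36)
s = -70 (s = 2 - 2*6*6 = 2 - 12*6 = 2 - 72 = -70)
B(D) = -70*D²
55482/((-B(I(g, -8)))) = 55482/((-(-70)*(-36)²)) = 55482/((-(-70)*1296)) = 55482/((-1*(-90720))) = 55482/90720 = 55482*(1/90720) = 1321/2160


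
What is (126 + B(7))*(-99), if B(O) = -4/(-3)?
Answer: -12606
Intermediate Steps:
B(O) = 4/3 (B(O) = -4*(-⅓) = 4/3)
(126 + B(7))*(-99) = (126 + 4/3)*(-99) = (382/3)*(-99) = -12606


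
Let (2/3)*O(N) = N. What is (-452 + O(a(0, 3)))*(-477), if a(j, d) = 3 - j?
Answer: 426915/2 ≈ 2.1346e+5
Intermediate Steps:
O(N) = 3*N/2
(-452 + O(a(0, 3)))*(-477) = (-452 + 3*(3 - 1*0)/2)*(-477) = (-452 + 3*(3 + 0)/2)*(-477) = (-452 + (3/2)*3)*(-477) = (-452 + 9/2)*(-477) = -895/2*(-477) = 426915/2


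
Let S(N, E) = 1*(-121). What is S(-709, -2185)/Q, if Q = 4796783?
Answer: -121/4796783 ≈ -2.5225e-5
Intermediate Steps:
S(N, E) = -121
S(-709, -2185)/Q = -121/4796783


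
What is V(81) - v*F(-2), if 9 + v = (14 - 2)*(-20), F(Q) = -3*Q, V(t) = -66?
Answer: 1428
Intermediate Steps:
v = -249 (v = -9 + (14 - 2)*(-20) = -9 + 12*(-20) = -9 - 240 = -249)
V(81) - v*F(-2) = -66 - (-249)*(-3*(-2)) = -66 - (-249)*6 = -66 - 1*(-1494) = -66 + 1494 = 1428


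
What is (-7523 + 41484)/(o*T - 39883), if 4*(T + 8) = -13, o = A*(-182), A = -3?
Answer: -67922/92051 ≈ -0.73787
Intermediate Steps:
o = 546 (o = -3*(-182) = 546)
T = -45/4 (T = -8 + (¼)*(-13) = -8 - 13/4 = -45/4 ≈ -11.250)
(-7523 + 41484)/(o*T - 39883) = (-7523 + 41484)/(546*(-45/4) - 39883) = 33961/(-12285/2 - 39883) = 33961/(-92051/2) = 33961*(-2/92051) = -67922/92051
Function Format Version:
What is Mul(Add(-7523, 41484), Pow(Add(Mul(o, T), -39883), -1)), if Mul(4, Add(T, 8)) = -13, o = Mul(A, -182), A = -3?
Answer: Rational(-67922, 92051) ≈ -0.73787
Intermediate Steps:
o = 546 (o = Mul(-3, -182) = 546)
T = Rational(-45, 4) (T = Add(-8, Mul(Rational(1, 4), -13)) = Add(-8, Rational(-13, 4)) = Rational(-45, 4) ≈ -11.250)
Mul(Add(-7523, 41484), Pow(Add(Mul(o, T), -39883), -1)) = Mul(Add(-7523, 41484), Pow(Add(Mul(546, Rational(-45, 4)), -39883), -1)) = Mul(33961, Pow(Add(Rational(-12285, 2), -39883), -1)) = Mul(33961, Pow(Rational(-92051, 2), -1)) = Mul(33961, Rational(-2, 92051)) = Rational(-67922, 92051)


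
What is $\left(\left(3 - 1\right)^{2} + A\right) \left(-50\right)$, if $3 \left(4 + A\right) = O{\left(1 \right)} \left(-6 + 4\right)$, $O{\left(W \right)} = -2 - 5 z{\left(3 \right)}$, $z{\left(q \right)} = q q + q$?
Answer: $- \frac{6200}{3} \approx -2066.7$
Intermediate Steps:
$z{\left(q \right)} = q + q^{2}$ ($z{\left(q \right)} = q^{2} + q = q + q^{2}$)
$O{\left(W \right)} = -62$ ($O{\left(W \right)} = -2 - 5 \cdot 3 \left(1 + 3\right) = -2 - 5 \cdot 3 \cdot 4 = -2 - 60 = -62$)
$A = \frac{112}{3}$ ($A = -4 + \frac{\left(-62\right) \left(-6 + 4\right)}{3} = -4 + \frac{\left(-62\right) \left(-2\right)}{3} = -4 + \frac{1}{3} \cdot 124 = -4 + \frac{124}{3} = \frac{112}{3} \approx 37.333$)
$\left(\left(3 - 1\right)^{2} + A\right) \left(-50\right) = \left(\left(3 - 1\right)^{2} + \frac{112}{3}\right) \left(-50\right) = \left(2^{2} + \frac{112}{3}\right) \left(-50\right) = \left(4 + \frac{112}{3}\right) \left(-50\right) = \frac{124}{3} \left(-50\right) = - \frac{6200}{3}$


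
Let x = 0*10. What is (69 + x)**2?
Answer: 4761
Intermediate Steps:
x = 0
(69 + x)**2 = (69 + 0)**2 = 69**2 = 4761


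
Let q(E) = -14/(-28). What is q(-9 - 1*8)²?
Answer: ¼ ≈ 0.25000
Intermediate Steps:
q(E) = ½ (q(E) = -14*(-1/28) = ½)
q(-9 - 1*8)² = (½)² = ¼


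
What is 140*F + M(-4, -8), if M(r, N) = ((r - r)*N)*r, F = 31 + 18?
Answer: 6860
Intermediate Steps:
F = 49
M(r, N) = 0 (M(r, N) = (0*N)*r = 0*r = 0)
140*F + M(-4, -8) = 140*49 + 0 = 6860 + 0 = 6860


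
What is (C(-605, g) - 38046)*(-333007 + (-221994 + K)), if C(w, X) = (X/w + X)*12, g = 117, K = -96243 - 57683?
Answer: 15716779729578/605 ≈ 2.5978e+10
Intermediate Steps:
K = -153926
C(w, X) = 12*X + 12*X/w (C(w, X) = (X + X/w)*12 = 12*X + 12*X/w)
(C(-605, g) - 38046)*(-333007 + (-221994 + K)) = (12*117*(1 - 605)/(-605) - 38046)*(-333007 + (-221994 - 153926)) = (12*117*(-1/605)*(-604) - 38046)*(-333007 - 375920) = (848016/605 - 38046)*(-708927) = -22169814/605*(-708927) = 15716779729578/605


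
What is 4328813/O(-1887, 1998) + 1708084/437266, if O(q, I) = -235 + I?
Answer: 947927048675/385449979 ≈ 2459.3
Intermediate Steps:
4328813/O(-1887, 1998) + 1708084/437266 = 4328813/(-235 + 1998) + 1708084/437266 = 4328813/1763 + 1708084*(1/437266) = 4328813*(1/1763) + 854042/218633 = 4328813/1763 + 854042/218633 = 947927048675/385449979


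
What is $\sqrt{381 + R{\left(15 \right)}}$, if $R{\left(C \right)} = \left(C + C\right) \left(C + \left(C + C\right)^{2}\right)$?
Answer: $\sqrt{27831} \approx 166.83$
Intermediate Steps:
$R{\left(C \right)} = 2 C \left(C + 4 C^{2}\right)$ ($R{\left(C \right)} = 2 C \left(C + \left(2 C\right)^{2}\right) = 2 C \left(C + 4 C^{2}\right)$)
$\sqrt{381 + R{\left(15 \right)}} = \sqrt{381 + 15^{2} \left(2 + 8 \cdot 15\right)} = \sqrt{381 + 225 \left(2 + 120\right)} = \sqrt{381 + 225 \cdot 122} = \sqrt{381 + 27450} = \sqrt{27831}$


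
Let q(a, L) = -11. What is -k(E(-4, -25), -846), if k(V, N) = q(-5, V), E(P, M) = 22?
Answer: 11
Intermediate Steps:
k(V, N) = -11
-k(E(-4, -25), -846) = -1*(-11) = 11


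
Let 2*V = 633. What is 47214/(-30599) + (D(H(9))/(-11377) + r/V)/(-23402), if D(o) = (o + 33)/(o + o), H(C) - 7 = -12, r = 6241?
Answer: -19903632735255754/12892338073166295 ≈ -1.5438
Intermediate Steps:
V = 633/2 (V = (1/2)*633 = 633/2 ≈ 316.50)
H(C) = -5 (H(C) = 7 - 12 = -5)
D(o) = (33 + o)/(2*o) (D(o) = (33 + o)/((2*o)) = (33 + o)*(1/(2*o)) = (33 + o)/(2*o))
47214/(-30599) + (D(H(9))/(-11377) + r/V)/(-23402) = 47214/(-30599) + (((1/2)*(33 - 5)/(-5))/(-11377) + 6241/(633/2))/(-23402) = 47214*(-1/30599) + (((1/2)*(-1/5)*28)*(-1/11377) + 6241*(2/633))*(-1/23402) = -47214/30599 + (-14/5*(-1/11377) + 12482/633)*(-1/23402) = -47214/30599 + (14/56885 + 12482/633)*(-1/23402) = -47214/30599 + (710047432/36008205)*(-1/23402) = -47214/30599 - 355023716/421332006705 = -19903632735255754/12892338073166295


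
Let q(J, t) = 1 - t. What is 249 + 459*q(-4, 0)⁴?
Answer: 708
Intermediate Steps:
249 + 459*q(-4, 0)⁴ = 249 + 459*(1 - 1*0)⁴ = 249 + 459*(1 + 0)⁴ = 249 + 459*1⁴ = 249 + 459*1 = 249 + 459 = 708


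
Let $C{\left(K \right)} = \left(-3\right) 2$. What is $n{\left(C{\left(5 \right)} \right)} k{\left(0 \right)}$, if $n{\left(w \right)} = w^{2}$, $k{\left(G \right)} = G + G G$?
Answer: $0$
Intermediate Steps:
$k{\left(G \right)} = G + G^{2}$
$C{\left(K \right)} = -6$
$n{\left(C{\left(5 \right)} \right)} k{\left(0 \right)} = \left(-6\right)^{2} \cdot 0 \left(1 + 0\right) = 36 \cdot 0 \cdot 1 = 36 \cdot 0 = 0$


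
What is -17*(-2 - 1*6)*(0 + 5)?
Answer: 680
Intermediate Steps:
-17*(-2 - 1*6)*(0 + 5) = -17*(-2 - 6)*5 = -(-136)*5 = -17*(-40) = 680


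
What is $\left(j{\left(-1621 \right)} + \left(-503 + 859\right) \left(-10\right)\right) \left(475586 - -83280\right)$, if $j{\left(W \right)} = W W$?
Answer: $1466509652146$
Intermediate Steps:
$j{\left(W \right)} = W^{2}$
$\left(j{\left(-1621 \right)} + \left(-503 + 859\right) \left(-10\right)\right) \left(475586 - -83280\right) = \left(\left(-1621\right)^{2} + \left(-503 + 859\right) \left(-10\right)\right) \left(475586 - -83280\right) = \left(2627641 + 356 \left(-10\right)\right) \left(475586 + 83280\right) = \left(2627641 - 3560\right) 558866 = 2624081 \cdot 558866 = 1466509652146$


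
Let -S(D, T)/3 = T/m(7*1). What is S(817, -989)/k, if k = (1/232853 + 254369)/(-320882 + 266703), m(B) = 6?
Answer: -12476969517443/118461169516 ≈ -105.33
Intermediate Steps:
k = -59230584758/12615742687 (k = (1/232853 + 254369)/(-54179) = (59230584758/232853)*(-1/54179) = -59230584758/12615742687 ≈ -4.6950)
S(D, T) = -T/2 (S(D, T) = -3*T/6 = -T/2)
S(817, -989)/k = (-½*(-989))/(-59230584758/12615742687) = (989/2)*(-12615742687/59230584758) = -12476969517443/118461169516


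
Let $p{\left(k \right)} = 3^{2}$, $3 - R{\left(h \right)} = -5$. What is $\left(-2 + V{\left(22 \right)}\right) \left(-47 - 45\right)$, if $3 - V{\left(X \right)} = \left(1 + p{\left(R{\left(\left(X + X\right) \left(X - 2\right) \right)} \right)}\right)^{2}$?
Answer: $9108$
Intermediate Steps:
$R{\left(h \right)} = 8$ ($R{\left(h \right)} = 3 - -5 = 3 + 5 = 8$)
$p{\left(k \right)} = 9$
$V{\left(X \right)} = -97$ ($V{\left(X \right)} = 3 - \left(1 + 9\right)^{2} = 3 - 10^{2} = 3 - 100 = -97$)
$\left(-2 + V{\left(22 \right)}\right) \left(-47 - 45\right) = \left(-2 - 97\right) \left(-47 - 45\right) = \left(-99\right) \left(-92\right) = 9108$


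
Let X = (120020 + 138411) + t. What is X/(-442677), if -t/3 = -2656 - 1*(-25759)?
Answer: -189122/442677 ≈ -0.42722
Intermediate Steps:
t = -69309 (t = -3*(-2656 - 1*(-25759)) = -3*(-2656 + 25759) = -3*23103 = -69309)
X = 189122 (X = (120020 + 138411) - 69309 = 258431 - 69309 = 189122)
X/(-442677) = 189122/(-442677) = 189122*(-1/442677) = -189122/442677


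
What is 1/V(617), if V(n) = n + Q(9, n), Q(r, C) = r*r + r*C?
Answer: 1/6251 ≈ 0.00015997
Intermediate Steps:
Q(r, C) = r² + C*r
V(n) = 81 + 10*n (V(n) = n + 9*(n + 9) = n + 9*(9 + n) = n + (81 + 9*n) = 81 + 10*n)
1/V(617) = 1/(81 + 10*617) = 1/(81 + 6170) = 1/6251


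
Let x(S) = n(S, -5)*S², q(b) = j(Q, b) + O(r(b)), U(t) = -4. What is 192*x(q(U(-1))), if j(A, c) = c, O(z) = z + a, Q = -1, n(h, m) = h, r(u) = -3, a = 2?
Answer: -24000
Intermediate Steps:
O(z) = 2 + z (O(z) = z + 2 = 2 + z)
q(b) = -1 + b (q(b) = b + (2 - 3) = b - 1 = -1 + b)
x(S) = S³ (x(S) = S*S² = S³)
192*x(q(U(-1))) = 192*(-1 - 4)³ = 192*(-5)³ = 192*(-125) = -24000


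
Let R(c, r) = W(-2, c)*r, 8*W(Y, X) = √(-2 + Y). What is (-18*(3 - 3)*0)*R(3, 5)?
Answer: 0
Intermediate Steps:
W(Y, X) = √(-2 + Y)/8
R(c, r) = I*r/4 (R(c, r) = (√(-2 - 2)/8)*r = (√(-4)/8)*r = ((2*I)/8)*r = (I/4)*r = I*r/4)
(-18*(3 - 3)*0)*R(3, 5) = (-18*(3 - 3)*0)*((¼)*I*5) = (-0*0)*(5*I/4) = (-18*0)*(5*I/4) = 0*(5*I/4) = 0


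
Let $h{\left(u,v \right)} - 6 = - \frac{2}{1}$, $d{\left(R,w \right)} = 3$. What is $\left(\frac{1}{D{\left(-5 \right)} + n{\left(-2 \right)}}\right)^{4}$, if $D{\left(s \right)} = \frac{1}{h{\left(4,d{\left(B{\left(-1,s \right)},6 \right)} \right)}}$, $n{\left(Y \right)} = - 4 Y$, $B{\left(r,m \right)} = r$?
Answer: $\frac{256}{1185921} \approx 0.00021587$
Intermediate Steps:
$h{\left(u,v \right)} = 4$ ($h{\left(u,v \right)} = 6 - \frac{2}{1} = 6 - 2 = 4$)
$D{\left(s \right)} = \frac{1}{4}$
$\left(\frac{1}{D{\left(-5 \right)} + n{\left(-2 \right)}}\right)^{4} = \left(\frac{1}{\frac{1}{4} - -8}\right)^{4} = \left(\frac{1}{\frac{1}{4} + 8}\right)^{4} = \left(\frac{1}{\frac{33}{4}}\right)^{4} = \left(\frac{4}{33}\right)^{4} = \frac{256}{1185921}$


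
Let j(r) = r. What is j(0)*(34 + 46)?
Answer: 0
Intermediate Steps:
j(0)*(34 + 46) = 0*(34 + 46) = 0*80 = 0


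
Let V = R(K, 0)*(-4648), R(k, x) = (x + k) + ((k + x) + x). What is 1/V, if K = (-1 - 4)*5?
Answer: 1/232400 ≈ 4.3029e-6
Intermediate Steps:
K = -25 (K = -5*5 = -25)
R(k, x) = 2*k + 3*x (R(k, x) = (k + x) + (k + 2*x) = 2*k + 3*x)
V = 232400 (V = (2*(-25) + 3*0)*(-4648) = (-50 + 0)*(-4648) = -50*(-4648) = 232400)
1/V = 1/232400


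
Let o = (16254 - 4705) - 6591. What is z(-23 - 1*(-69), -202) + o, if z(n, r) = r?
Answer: 4756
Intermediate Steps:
o = 4958 (o = 11549 - 6591 = 4958)
z(-23 - 1*(-69), -202) + o = -202 + 4958 = 4756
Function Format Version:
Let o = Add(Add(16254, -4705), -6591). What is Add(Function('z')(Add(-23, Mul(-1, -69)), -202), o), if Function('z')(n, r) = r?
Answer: 4756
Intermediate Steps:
o = 4958 (o = Add(11549, -6591) = 4958)
Add(Function('z')(Add(-23, Mul(-1, -69)), -202), o) = Add(-202, 4958) = 4756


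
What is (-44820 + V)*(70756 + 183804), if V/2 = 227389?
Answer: 104358908480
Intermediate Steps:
V = 454778 (V = 2*227389 = 454778)
(-44820 + V)*(70756 + 183804) = (-44820 + 454778)*(70756 + 183804) = 409958*254560 = 104358908480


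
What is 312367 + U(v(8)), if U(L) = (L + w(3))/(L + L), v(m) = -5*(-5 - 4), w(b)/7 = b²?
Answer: 1561841/5 ≈ 3.1237e+5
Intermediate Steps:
w(b) = 7*b²
v(m) = 45 (v(m) = -5*(-9) = 45)
U(L) = (63 + L)/(2*L) (U(L) = (L + 7*3²)/(L + L) = (L + 7*9)/((2*L)) = (L + 63)*(1/(2*L)) = (63 + L)*(1/(2*L)) = (63 + L)/(2*L))
312367 + U(v(8)) = 312367 + (½)*(63 + 45)/45 = 312367 + (½)*(1/45)*108 = 312367 + 6/5 = 1561841/5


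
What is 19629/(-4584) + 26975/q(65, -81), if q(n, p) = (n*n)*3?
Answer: -128353/59592 ≈ -2.1539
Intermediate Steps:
q(n, p) = 3*n² (q(n, p) = n²*3 = 3*n²)
19629/(-4584) + 26975/q(65, -81) = 19629/(-4584) + 26975/((3*65²)) = 19629*(-1/4584) + 26975/((3*4225)) = -6543/1528 + 26975/12675 = -6543/1528 + 26975*(1/12675) = -6543/1528 + 83/39 = -128353/59592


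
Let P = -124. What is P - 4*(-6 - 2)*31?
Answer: 868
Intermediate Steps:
P - 4*(-6 - 2)*31 = -124 - 4*(-6 - 2)*31 = -124 - 4*(-8)*31 = -124 + 32*31 = -124 + 992 = 868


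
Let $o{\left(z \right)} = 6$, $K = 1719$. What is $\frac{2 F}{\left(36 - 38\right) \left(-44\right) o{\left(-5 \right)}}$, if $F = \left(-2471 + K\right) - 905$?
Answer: $- \frac{1657}{264} \approx -6.2765$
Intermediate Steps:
$F = -1657$ ($F = \left(-2471 + 1719\right) - 905 = -752 - 905 = -1657$)
$\frac{2 F}{\left(36 - 38\right) \left(-44\right) o{\left(-5 \right)}} = \frac{2 \left(-1657\right)}{\left(36 - 38\right) \left(-44\right) 6} = - \frac{3314}{\left(36 - 38\right) \left(-44\right) 6} = - \frac{3314}{\left(-2\right) \left(-44\right) 6} = - \frac{3314}{88 \cdot 6} = - \frac{3314}{528} = \left(-3314\right) \frac{1}{528} = - \frac{1657}{264}$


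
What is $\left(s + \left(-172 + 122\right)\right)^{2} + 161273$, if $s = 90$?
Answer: $162873$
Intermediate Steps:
$\left(s + \left(-172 + 122\right)\right)^{2} + 161273 = \left(90 + \left(-172 + 122\right)\right)^{2} + 161273 = \left(90 - 50\right)^{2} + 161273 = 40^{2} + 161273 = 1600 + 161273 = 162873$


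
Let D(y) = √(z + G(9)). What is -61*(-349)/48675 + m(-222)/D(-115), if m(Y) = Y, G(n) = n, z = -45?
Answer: 21289/48675 + 37*I ≈ 0.43737 + 37.0*I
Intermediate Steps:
D(y) = 6*I (D(y) = √(-45 + 9) = √(-36) = 6*I)
-61*(-349)/48675 + m(-222)/D(-115) = -61*(-349)/48675 - 222*(-I/6) = 21289*(1/48675) - (-37)*I = 21289/48675 + 37*I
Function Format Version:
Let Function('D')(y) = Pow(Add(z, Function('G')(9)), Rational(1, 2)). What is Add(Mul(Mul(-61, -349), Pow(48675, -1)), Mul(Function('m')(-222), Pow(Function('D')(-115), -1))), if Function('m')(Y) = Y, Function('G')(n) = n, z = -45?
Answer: Add(Rational(21289, 48675), Mul(37, I)) ≈ Add(0.43737, Mul(37.000, I))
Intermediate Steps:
Function('D')(y) = Mul(6, I) (Function('D')(y) = Pow(Add(-45, 9), Rational(1, 2)) = Pow(-36, Rational(1, 2)) = Mul(6, I))
Add(Mul(Mul(-61, -349), Pow(48675, -1)), Mul(Function('m')(-222), Pow(Function('D')(-115), -1))) = Add(Mul(Mul(-61, -349), Pow(48675, -1)), Mul(-222, Pow(Mul(6, I), -1))) = Add(Mul(21289, Rational(1, 48675)), Mul(-222, Mul(Rational(-1, 6), I))) = Add(Rational(21289, 48675), Mul(37, I))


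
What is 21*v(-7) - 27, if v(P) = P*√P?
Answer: -27 - 147*I*√7 ≈ -27.0 - 388.93*I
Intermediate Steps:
v(P) = P^(3/2)
21*v(-7) - 27 = 21*(-7)^(3/2) - 27 = 21*(-7*I*√7) - 27 = -147*I*√7 - 27 = -27 - 147*I*√7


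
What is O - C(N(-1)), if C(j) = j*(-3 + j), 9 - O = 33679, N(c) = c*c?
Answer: -33668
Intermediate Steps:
N(c) = c²
O = -33670 (O = 9 - 1*33679 = 9 - 33679 = -33670)
O - C(N(-1)) = -33670 - (-1)²*(-3 + (-1)²) = -33670 - (-3 + 1) = -33670 - (-2) = -33670 - 1*(-2) = -33670 + 2 = -33668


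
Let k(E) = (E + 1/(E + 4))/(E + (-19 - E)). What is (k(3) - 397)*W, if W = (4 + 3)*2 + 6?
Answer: -1056460/133 ≈ -7943.3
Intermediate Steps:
W = 20 (W = 7*2 + 6 = 14 + 6 = 20)
k(E) = -E/19 - 1/(19*(4 + E)) (k(E) = (E + 1/(4 + E))/(-19) = (E + 1/(4 + E))*(-1/19) = -E/19 - 1/(19*(4 + E)))
(k(3) - 397)*W = ((-1 - 1*3² - 4*3)/(19*(4 + 3)) - 397)*20 = ((1/19)*(-1 - 1*9 - 12)/7 - 397)*20 = ((1/19)*(⅐)*(-1 - 9 - 12) - 397)*20 = ((1/19)*(⅐)*(-22) - 397)*20 = (-22/133 - 397)*20 = -52823/133*20 = -1056460/133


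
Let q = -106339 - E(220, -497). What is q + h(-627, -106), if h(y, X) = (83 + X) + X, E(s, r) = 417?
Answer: -106885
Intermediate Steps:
h(y, X) = 83 + 2*X
q = -106756 (q = -106339 - 1*417 = -106339 - 417 = -106756)
q + h(-627, -106) = -106756 + (83 + 2*(-106)) = -106756 + (83 - 212) = -106756 - 129 = -106885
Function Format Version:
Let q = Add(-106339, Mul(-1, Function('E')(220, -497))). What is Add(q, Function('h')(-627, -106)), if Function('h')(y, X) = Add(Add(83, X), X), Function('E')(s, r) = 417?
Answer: -106885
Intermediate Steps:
Function('h')(y, X) = Add(83, Mul(2, X))
q = -106756 (q = Add(-106339, Mul(-1, 417)) = Add(-106339, -417) = -106756)
Add(q, Function('h')(-627, -106)) = Add(-106756, Add(83, Mul(2, -106))) = Add(-106756, Add(83, -212)) = Add(-106756, -129) = -106885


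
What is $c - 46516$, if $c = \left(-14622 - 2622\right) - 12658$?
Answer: $-76418$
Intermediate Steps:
$c = -29902$ ($c = \left(-14622 - 2622\right) - 12658 = -17244 - 12658 = -29902$)
$c - 46516 = -29902 - 46516 = -76418$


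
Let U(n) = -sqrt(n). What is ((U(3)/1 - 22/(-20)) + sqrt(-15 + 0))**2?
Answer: (11 - 10*sqrt(3) + 10*I*sqrt(15))**2/100 ≈ -14.601 - 4.8958*I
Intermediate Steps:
((U(3)/1 - 22/(-20)) + sqrt(-15 + 0))**2 = ((-sqrt(3)/1 - 22/(-20)) + sqrt(-15 + 0))**2 = ((-sqrt(3)*1 - 22*(-1/20)) + sqrt(-15))**2 = ((-sqrt(3) + 11/10) + I*sqrt(15))**2 = ((11/10 - sqrt(3)) + I*sqrt(15))**2 = (11/10 - sqrt(3) + I*sqrt(15))**2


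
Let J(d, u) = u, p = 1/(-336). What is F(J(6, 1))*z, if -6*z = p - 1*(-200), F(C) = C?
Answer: -67199/2016 ≈ -33.333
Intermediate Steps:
p = -1/336 ≈ -0.0029762
z = -67199/2016 (z = -(-1/336 - 1*(-200))/6 = -(-1/336 + 200)/6 = -1/6*67199/336 = -67199/2016 ≈ -33.333)
F(J(6, 1))*z = 1*(-67199/2016) = -67199/2016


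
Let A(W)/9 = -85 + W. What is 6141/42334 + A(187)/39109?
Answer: 279030981/1655640406 ≈ 0.16853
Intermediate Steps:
A(W) = -765 + 9*W (A(W) = 9*(-85 + W) = -765 + 9*W)
6141/42334 + A(187)/39109 = 6141/42334 + (-765 + 9*187)/39109 = 6141*(1/42334) + (-765 + 1683)*(1/39109) = 6141/42334 + 918*(1/39109) = 6141/42334 + 918/39109 = 279030981/1655640406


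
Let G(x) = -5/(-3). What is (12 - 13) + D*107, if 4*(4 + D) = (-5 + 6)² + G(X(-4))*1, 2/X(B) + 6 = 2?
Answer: -1073/3 ≈ -357.67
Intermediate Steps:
X(B) = -½ (X(B) = 2/(-6 + 2) = 2/(-4) = 2*(-¼) = -½)
G(x) = 5/3 (G(x) = -5*(-⅓) = 5/3)
D = -10/3 (D = -4 + ((-5 + 6)² + (5/3)*1)/4 = -4 + (1² + 5/3)/4 = -4 + (1 + 5/3)/4 = -4 + (¼)*(8/3) = -4 + ⅔ = -10/3 ≈ -3.3333)
(12 - 13) + D*107 = (12 - 13) - 10/3*107 = -1 - 1070/3 = -1073/3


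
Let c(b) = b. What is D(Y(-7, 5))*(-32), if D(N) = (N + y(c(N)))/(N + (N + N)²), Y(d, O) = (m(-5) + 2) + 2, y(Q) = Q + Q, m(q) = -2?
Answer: -32/3 ≈ -10.667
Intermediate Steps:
y(Q) = 2*Q
Y(d, O) = 2 (Y(d, O) = (-2 + 2) + 2 = 0 + 2 = 2)
D(N) = 3*N/(N + 4*N²) (D(N) = (N + 2*N)/(N + (N + N)²) = (3*N)/(N + (2*N)²) = (3*N)/(N + 4*N²) = 3*N/(N + 4*N²))
D(Y(-7, 5))*(-32) = (3/(1 + 4*2))*(-32) = (3/(1 + 8))*(-32) = (3/9)*(-32) = (3*(⅑))*(-32) = (⅓)*(-32) = -32/3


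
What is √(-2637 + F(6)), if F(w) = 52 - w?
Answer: I*√2591 ≈ 50.902*I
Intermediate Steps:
√(-2637 + F(6)) = √(-2637 + (52 - 1*6)) = √(-2637 + (52 - 6)) = √(-2637 + 46) = √(-2591) = I*√2591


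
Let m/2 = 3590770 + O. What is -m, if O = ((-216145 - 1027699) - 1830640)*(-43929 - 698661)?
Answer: -4566169328660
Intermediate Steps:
O = 2283081073560 (O = (-1243844 - 1830640)*(-742590) = -3074484*(-742590) = 2283081073560)
m = 4566169328660 (m = 2*(3590770 + 2283081073560) = 2*2283084664330 = 4566169328660)
-m = -1*4566169328660 = -4566169328660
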